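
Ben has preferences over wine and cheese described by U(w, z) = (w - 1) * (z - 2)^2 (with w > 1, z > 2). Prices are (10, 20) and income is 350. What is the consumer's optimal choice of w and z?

MU_w = (z−2)^2, MU_z = 2·(w−1)·(z−2).
MRS = (1/2)·(z−2)/(w−1).
Tangency: set MRS = p_w/p_z = 10/20 = 0.5.
So (1/2)·(z − 2)/(w − 1) = 0.5, i.e. (z − 2) = (w − 1).
Rewrite the budget in excess-of-subsistence terms: 10·(w − 1) + 20·(z − 2) = 350 − 10·1 − 20·2 = 300.
Substituting, 30·(w − 1) = 300, so w − 1 = 10 and w* = 11.
Then z − 2 = 10, so z* = 12.

w* = 11, z* = 12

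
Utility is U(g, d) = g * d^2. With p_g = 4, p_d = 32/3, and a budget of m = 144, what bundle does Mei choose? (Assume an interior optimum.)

MU_g = d^2 and MU_d = 2·g·d.
MRS = MU_g/MU_d = (1/2)·d/g.
Tangency: set MRS = p_g/p_d = 4/(32/3) = 0.375.
So (1/2)·d/g = 0.375, i.e. d = 0.75·g.
Substitute into the budget 4·g + (32/3)·d = 144: 12·g = 144, so g* = 12.
Then d* = 0.75·12 = 9.

g* = 12, d* = 9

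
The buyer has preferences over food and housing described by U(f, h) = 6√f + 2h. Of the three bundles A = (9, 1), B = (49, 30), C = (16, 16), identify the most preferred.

Evaluate utility at each bundle:
U(A) = 20.000.
U(B) = 102.000.
U(C) = 56.000.
Highest utility is B, so B ≻ C ≻ A.

Bundle B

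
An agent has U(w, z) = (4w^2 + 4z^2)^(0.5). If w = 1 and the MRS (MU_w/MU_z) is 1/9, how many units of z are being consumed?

z = 9

For CES with ρ = 2, MRS = (z/w)^(-1).
Setting (z/1)^(-1) = 1/9 gives z/1 = 9 and z = 9.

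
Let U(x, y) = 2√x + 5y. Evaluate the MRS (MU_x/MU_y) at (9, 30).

MU_x = 2/(2√x), MU_y = 5.
MRS = 2/(2√x) ÷ 5.
At (9, 30): MRS = 1/15.
So at (9, 30) the consumer would give up 1/15 units of y for one more unit of x.

MRS = 1/15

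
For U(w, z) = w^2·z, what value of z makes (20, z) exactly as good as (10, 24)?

U(10, 24) = 2400.
Set U(20, z) = 2400 and solve.
With w = 20: 20^2 = 400, so z = 2400/400 = 6.
Check: U(20, 6) = 2400.

z = 6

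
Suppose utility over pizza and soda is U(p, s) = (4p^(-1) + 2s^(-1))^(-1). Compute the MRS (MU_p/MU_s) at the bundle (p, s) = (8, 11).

For CES with ρ = -1, MRS = (4/2)·(s/p)^2.
At (8, 11): MRS = 121/32.
So at (8, 11) the consumer would give up 121/32 units of s for one more unit of p.

MRS = 121/32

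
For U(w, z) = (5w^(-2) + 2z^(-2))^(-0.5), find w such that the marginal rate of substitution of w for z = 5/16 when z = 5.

w = 10

For CES with ρ = -2, MRS = (5/2)·(z/w)^3.
Setting (5/2)·(5/w)^3 = 5/16 gives (5/w)^3 = 0.125, so 5/w = 0.5 and w = 10.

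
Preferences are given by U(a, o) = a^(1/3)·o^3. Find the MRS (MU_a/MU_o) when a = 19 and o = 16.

MRS = 16/171

MU_a = 1/3·a^(-2/3)·o^3 and MU_o = 3·a^(1/3)·o^2.
MRS = MU_a/MU_o = (1/9)·o/a.
At (19, 16): MRS = 16/171.
That is, one extra unit of a is worth 16/171 units of o at the margin.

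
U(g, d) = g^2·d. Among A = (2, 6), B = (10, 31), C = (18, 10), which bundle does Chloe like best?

Evaluate utility at each bundle:
U(A) = 24.
U(B) = 3100.
U(C) = 3240.
Highest utility is C, so C ≻ B ≻ A.

Bundle C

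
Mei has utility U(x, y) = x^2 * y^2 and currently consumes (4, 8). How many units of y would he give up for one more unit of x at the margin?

MRS = 2

MU_x = 2·x·y^2 and MU_y = 2·x^2·y.
MRS = MU_x/MU_y = y/x.
At (4, 8): MRS = 2.
So at (4, 8) the consumer would give up 2 units of y for one more unit of x.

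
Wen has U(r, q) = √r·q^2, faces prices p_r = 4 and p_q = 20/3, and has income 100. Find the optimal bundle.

r* = 5, q* = 12

MU_r = 0.5·r^(-0.5)·q^2 and MU_q = 2·√r·q.
MRS = MU_r/MU_q = (0.25)·q/r.
Tangency: set MRS = p_r/p_q = 4/(20/3) = 0.6.
So (0.25)·q/r = 0.6, i.e. q = 2.4·r.
Substitute into the budget 4·r + (20/3)·q = 100: 20·r = 100, so r* = 5.
Then q* = 2.4·5 = 12.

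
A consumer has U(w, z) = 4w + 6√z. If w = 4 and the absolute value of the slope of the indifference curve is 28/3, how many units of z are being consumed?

MU_w = 4, MU_z = 6/(2√z).
MRS = 4 ÷ (6/(2√z)).
MRS depends only on z: (4/3)·√z = 28/3 ⇒ √z = (28/3)/(4/3) = 7 ⇒ z = 49.

z = 49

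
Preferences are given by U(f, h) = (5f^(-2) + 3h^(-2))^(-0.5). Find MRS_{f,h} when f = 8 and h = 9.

MRS = 1215/512

For CES with ρ = -2, MRS = (5/3)·(h/f)^3.
At (8, 9): MRS = 1215/512.
So at (8, 9) the consumer would give up 1215/512 units of h for one more unit of f.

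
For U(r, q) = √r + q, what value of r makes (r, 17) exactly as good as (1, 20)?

U(1, 20) = 21.
Set U(r, 17) = 21 and solve.
With q = 17: √r = 21 − 17 = 4, so √r = 4 and r = 16.
Check: U(16, 17) = 21.

r = 16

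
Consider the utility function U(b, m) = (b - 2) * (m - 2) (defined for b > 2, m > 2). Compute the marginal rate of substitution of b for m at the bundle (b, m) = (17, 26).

MRS = 1.6

MU_b = (m−2), MU_m = (b−2).
MRS = (m−2)/(b−2).
At (17, 26): MRS = 1.6.
That is, one extra unit of b is worth 1.6 units of m at the margin.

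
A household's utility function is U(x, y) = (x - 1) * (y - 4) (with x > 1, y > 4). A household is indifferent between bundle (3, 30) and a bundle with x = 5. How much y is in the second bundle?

U(3, 30) = 52.
Set U(5, y) = 52 and solve.
With x = 5: (5 − 1) = 4, so (y − 4) = 52/4 = 13.
So y = 4 + 13 = 17.
Check: U(5, 17) = 52.

y = 17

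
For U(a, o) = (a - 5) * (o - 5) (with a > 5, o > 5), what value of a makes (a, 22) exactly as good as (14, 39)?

U(14, 39) = 306.
Set U(a, 22) = 306 and solve.
With o = 22: (22 − 5) = 17, so (a − 5) = 306/17 = 18.
So a = 5 + 18 = 23.
Check: U(23, 22) = 306.

a = 23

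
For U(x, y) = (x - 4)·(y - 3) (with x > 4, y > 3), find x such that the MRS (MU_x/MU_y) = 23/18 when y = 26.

MU_x = (y−3), MU_y = (x−4).
MRS = (y−3)/(x−4).
Substitute y = 26: MRS = 23/(x − 4). Setting this equal to 23/18 gives x − 4 = 23/(23/18) = 18, so x = 22.

x = 22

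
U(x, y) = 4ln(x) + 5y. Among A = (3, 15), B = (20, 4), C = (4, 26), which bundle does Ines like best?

Bundle C

Evaluate utility at each bundle:
U(A) = 79.394.
U(B) = 31.983.
U(C) = 135.545.
Highest utility is C, so C ≻ A ≻ B.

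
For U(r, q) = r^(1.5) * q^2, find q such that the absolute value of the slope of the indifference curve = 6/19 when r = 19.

q = 8

MU_r = 1.5·√r·q^2 and MU_q = 2·r^(1.5)·q.
MRS = MU_r/MU_q = (0.75)·q/r.
Substitute r = 19: MRS = q/(76/3). Setting q/(76/3) = 6/19 gives q = (6/19)·(76/3) = 8.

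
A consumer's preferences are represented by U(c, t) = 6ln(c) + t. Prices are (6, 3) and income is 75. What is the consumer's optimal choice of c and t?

MU_c = 6/c, MU_t = 1.
MRS = 6/c ÷ 1.
Tangency: set MRS = p_c/p_t = 6/3 = 2.
MRS depends only on c: 6/c = 2 ⇒ c* = 6/2 = 3.
From the budget, 3·t = 75 − 6·3 = 57, so t* = 19.

c* = 3, t* = 19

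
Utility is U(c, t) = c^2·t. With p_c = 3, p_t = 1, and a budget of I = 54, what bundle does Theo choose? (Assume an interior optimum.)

c* = 12, t* = 18

MU_c = 2·c·t and MU_t = c^2.
MRS = MU_c/MU_t = (2/1)·t/c.
Tangency: set MRS = p_c/p_t = 3/1 = 3.
So (2/1)·t/c = 3, i.e. t = 1.5·c.
Substitute into the budget 3·c + 1·t = 54: 4.5·c = 54, so c* = 12.
Then t* = 1.5·12 = 18.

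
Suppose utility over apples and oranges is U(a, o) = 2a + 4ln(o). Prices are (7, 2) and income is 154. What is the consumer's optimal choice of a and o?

MU_a = 2, MU_o = 4/o.
MRS = 2 ÷ (4/o).
Tangency: set MRS = p_a/p_o = 7/2 = 3.5.
MRS depends only on o: 0.5·o = 3.5 ⇒ o* = 3.5/0.5 = 7.
From the budget, 7·a = 154 − 2·7 = 140, so a* = 20.

a* = 20, o* = 7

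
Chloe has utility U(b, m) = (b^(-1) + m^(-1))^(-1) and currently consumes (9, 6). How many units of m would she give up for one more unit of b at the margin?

MRS = 4/9

For CES with ρ = -1, MRS = (m/b)^2.
At (9, 6): MRS = 4/9.
The indifference curve has slope −4/9 at this bundle.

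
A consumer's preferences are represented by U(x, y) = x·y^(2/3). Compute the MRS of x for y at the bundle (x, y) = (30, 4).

MU_x = y^(2/3) and MU_y = 2/3·x·y^(-1/3).
MRS = MU_x/MU_y = (1.5)·y/x.
At (30, 4): MRS = 0.2.
That is, one extra unit of x is worth 0.2 units of y at the margin.

MRS = 0.2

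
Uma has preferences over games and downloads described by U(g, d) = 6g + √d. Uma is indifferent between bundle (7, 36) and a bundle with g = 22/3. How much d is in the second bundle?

U(7, 36) = 48.
Set U(22/3, d) = 48 and solve.
With g = 22/3: √d = 48 − 6·22/3 = 4, so √d = 4 and d = 16.
Check: U(22/3, 16) = 48.

d = 16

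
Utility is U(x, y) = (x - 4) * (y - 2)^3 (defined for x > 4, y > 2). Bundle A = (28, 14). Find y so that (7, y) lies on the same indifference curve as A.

y = 26

U(28, 14) = 41472.
Set U(7, y) = 41472 and solve.
With x = 7: (7 − 4) = 3, so (y − 2)^3 = 41472/3 = 13824.
Taking the cube root (with y > 2): y − 2 = 24, so y = 26.
Check: U(7, 26) = 41472.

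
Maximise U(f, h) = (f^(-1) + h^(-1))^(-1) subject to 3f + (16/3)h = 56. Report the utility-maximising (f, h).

f* = 8, h* = 6

For CES with ρ = -1, MRS = (h/f)^2.
Tangency: set MRS = p_f/p_h = 3/(16/3) = 9/16.
So (h/f)^2 = 9/16; taking the square root, h/f = 0.75, i.e. h = 0.75·f.
Substitute into the budget 3·f + (16/3)·h = 56: 7·f = 56, so f* = 8 and h* = 0.75·8 = 6.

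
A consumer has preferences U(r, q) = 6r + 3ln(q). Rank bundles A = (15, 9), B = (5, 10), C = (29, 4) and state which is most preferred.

Evaluate utility at each bundle:
U(A) = 96.592.
U(B) = 36.908.
U(C) = 178.159.
Highest utility is C, so C ≻ A ≻ B.

Bundle C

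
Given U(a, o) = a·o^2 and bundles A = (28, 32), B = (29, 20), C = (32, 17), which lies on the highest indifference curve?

Evaluate utility at each bundle:
U(A) = 28672.
U(B) = 11600.
U(C) = 9248.
Highest utility is A, so A ≻ B ≻ C.

Bundle A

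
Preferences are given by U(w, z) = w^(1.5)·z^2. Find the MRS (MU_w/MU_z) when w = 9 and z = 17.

MU_w = 1.5·√w·z^2 and MU_z = 2·w^(1.5)·z.
MRS = MU_w/MU_z = (0.75)·z/w.
At (9, 17): MRS = 17/12.
So at (9, 17) the consumer would give up 17/12 units of z for one more unit of w.

MRS = 17/12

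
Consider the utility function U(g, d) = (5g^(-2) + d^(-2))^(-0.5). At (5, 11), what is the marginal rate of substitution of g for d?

For CES with ρ = -2, MRS = (5/1)·(d/g)^3.
At (5, 11): MRS = 1331/25.
So at (5, 11) the consumer would give up 1331/25 units of d for one more unit of g.

MRS = 1331/25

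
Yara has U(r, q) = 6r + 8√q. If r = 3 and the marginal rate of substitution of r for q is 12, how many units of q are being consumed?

MU_r = 6, MU_q = 8/(2√q).
MRS = 6 ÷ (8/(2√q)).
MRS depends only on q: 1.5·√q = 12 ⇒ √q = 12/1.5 = 8 ⇒ q = 64.

q = 64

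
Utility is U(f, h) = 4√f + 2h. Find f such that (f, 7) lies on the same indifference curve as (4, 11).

f = 16

U(4, 11) = 30.
Set U(f, 7) = 30 and solve.
With h = 7: 4√f = 30 − 2·7 = 16, so √f = 4 and f = 16.
Check: U(16, 7) = 30.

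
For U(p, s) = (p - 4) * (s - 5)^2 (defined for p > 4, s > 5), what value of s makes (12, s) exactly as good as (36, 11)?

U(36, 11) = 1152.
Set U(12, s) = 1152 and solve.
With p = 12: (12 − 4) = 8, so (s − 5)^2 = 1152/8 = 144.
Taking the square root (with s > 5): s − 5 = 12, so s = 17.
Check: U(12, 17) = 1152.

s = 17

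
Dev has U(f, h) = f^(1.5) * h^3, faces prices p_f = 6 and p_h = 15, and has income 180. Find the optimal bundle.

MU_f = 1.5·√f·h^3 and MU_h = 3·f^(1.5)·h^2.
MRS = MU_f/MU_h = (0.5)·h/f.
Tangency: set MRS = p_f/p_h = 6/15 = 0.4.
So (0.5)·h/f = 0.4, i.e. h = 0.8·f.
Substitute into the budget 6·f + 15·h = 180: 18·f = 180, so f* = 10.
Then h* = 0.8·10 = 8.

f* = 10, h* = 8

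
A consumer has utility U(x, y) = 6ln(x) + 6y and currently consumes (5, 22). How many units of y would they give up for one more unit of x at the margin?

MRS = 0.2

MU_x = 6/x, MU_y = 6.
MRS = 6/x ÷ 6.
At (5, 22): MRS = 0.2.
That is, one extra unit of x is worth 0.2 units of y at the margin.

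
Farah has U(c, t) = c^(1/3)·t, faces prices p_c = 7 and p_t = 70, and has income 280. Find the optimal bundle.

MU_c = 1/3·c^(-2/3)·t and MU_t = c^(1/3).
MRS = MU_c/MU_t = (1/3)·t/c.
Tangency: set MRS = p_c/p_t = 7/70 = 0.1.
So (1/3)·t/c = 0.1, i.e. t = 0.3·c.
Substitute into the budget 7·c + 70·t = 280: 28·c = 280, so c* = 10.
Then t* = 0.3·10 = 3.

c* = 10, t* = 3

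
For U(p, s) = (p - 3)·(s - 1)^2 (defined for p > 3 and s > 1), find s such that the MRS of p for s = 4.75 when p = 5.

MU_p = (s−1)^2, MU_s = 2·(p−3)·(s−1).
MRS = (1/2)·(s−1)/(p−3).
Substitute p = 5: MRS = (s − 1)/4. Setting this equal to 4.75 gives s − 1 = 4.75·4 = 19, so s = 20.

s = 20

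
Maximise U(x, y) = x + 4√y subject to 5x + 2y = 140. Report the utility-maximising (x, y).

MU_x = 1, MU_y = 4/(2√y).
MRS = 1 ÷ (4/(2√y)).
Tangency: set MRS = p_x/p_y = 5/2 = 2.5.
MRS depends only on y: 0.5·√y = 2.5 ⇒ √y = 2.5/0.5 = 5 ⇒ y* = 25.
From the budget, 5·x = 140 − 2·25 = 90, so x* = 18.

x* = 18, y* = 25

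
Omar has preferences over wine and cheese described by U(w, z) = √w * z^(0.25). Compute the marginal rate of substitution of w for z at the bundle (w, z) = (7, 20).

MU_w = 0.5·w^(-0.5)·z^(0.25) and MU_z = 0.25·√w·z^(-0.75).
MRS = MU_w/MU_z = (2)·z/w.
At (7, 20): MRS = 40/7.
So at (7, 20) the consumer would give up 40/7 units of z for one more unit of w.

MRS = 40/7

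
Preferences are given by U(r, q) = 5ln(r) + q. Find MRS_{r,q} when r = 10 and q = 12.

MRS = 0.5

MU_r = 5/r, MU_q = 1.
MRS = 5/r ÷ 1.
At (10, 12): MRS = 0.5.
That is, one extra unit of r is worth 0.5 units of q at the margin.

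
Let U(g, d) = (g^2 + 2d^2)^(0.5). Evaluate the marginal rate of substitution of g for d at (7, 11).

For CES with ρ = 2, MRS = (1/2)·(d/g)^(-1).
At (7, 11): MRS = 7/22.
So at (7, 11) the consumer would give up 7/22 units of d for one more unit of g.

MRS = 7/22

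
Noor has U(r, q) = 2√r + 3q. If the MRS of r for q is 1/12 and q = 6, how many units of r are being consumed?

r = 16

MU_r = 2/(2√r), MU_q = 3.
MRS = 2/(2√r) ÷ 3.
MRS depends only on r: (1/3)/√r = 1/12 ⇒ √r = (1/3)/(1/12) = 4 ⇒ r = 16.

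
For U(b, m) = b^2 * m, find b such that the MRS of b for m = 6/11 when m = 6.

MU_b = 2·b·m and MU_m = b^2.
MRS = MU_b/MU_m = (2/1)·m/b.
Substitute m = 6: MRS = 12/b. Setting 12/b = 6/11 gives b = 12/(6/11) = 22.

b = 22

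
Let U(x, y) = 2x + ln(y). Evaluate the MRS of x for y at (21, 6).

MRS = 12

MU_x = 2, MU_y = 1/y.
MRS = 2 ÷ (1/y).
At (21, 6): MRS = 12.
The indifference curve has slope −12 at this bundle.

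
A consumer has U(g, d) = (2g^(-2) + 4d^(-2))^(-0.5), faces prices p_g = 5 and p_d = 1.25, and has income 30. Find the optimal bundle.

g* = 4, d* = 8

For CES with ρ = -2, MRS = (2/4)·(d/g)^3.
Tangency: set MRS = p_g/p_d = 5/1.25 = 4.
So (d/g)^3 = 8; taking the cube root, d/g = 2, i.e. d = 2·g.
Substitute into the budget 5·g + 1.25·d = 30: 7.5·g = 30, so g* = 4 and d* = 2·4 = 8.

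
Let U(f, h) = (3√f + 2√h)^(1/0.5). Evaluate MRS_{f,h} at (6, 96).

MRS = 6

For CES with ρ = 0.5, MRS = (3/2)·√(h/f).
At (6, 96): MRS = 6.
The indifference curve has slope −6 at this bundle.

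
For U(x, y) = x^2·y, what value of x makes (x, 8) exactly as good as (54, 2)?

x = 27

U(54, 2) = 5832.
Set U(x, 8) = 5832 and solve.
With y = 8: x^2 = 5832/8 = 729; taking the square root, x = 27.
Check: U(27, 8) = 5832.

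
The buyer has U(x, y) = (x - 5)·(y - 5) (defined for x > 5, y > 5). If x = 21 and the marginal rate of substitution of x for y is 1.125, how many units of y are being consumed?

y = 23

MU_x = (y−5), MU_y = (x−5).
MRS = (y−5)/(x−5).
Substitute x = 21: MRS = (y − 5)/16. Setting this equal to 1.125 gives y − 5 = 1.125·16 = 18, so y = 23.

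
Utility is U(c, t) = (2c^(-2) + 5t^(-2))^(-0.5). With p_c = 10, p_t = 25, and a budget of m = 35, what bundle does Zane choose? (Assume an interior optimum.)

c* = 1, t* = 1

For CES with ρ = -2, MRS = (2/5)·(t/c)^3.
Tangency: set MRS = p_c/p_t = 10/25 = 0.4.
So (t/c)^3 = 1; taking the cube root, t/c = 1, i.e. t = c.
Substitute into the budget 10·c + 25·t = 35: 35·c = 35, so c* = 1 and t* = 1.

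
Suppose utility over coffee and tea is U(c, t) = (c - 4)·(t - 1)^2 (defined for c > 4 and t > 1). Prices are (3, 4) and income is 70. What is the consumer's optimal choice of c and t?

MU_c = (t−1)^2, MU_t = 2·(c−4)·(t−1).
MRS = (1/2)·(t−1)/(c−4).
Tangency: set MRS = p_c/p_t = 3/4 = 0.75.
So (1/2)·(t − 1)/(c − 4) = 0.75, i.e. (t − 1) = 1.5·(c − 4).
Rewrite the budget in excess-of-subsistence terms: 3·(c − 4) + 4·(t − 1) = 70 − 3·4 − 4·1 = 54.
Substituting, 9·(c − 4) = 54, so c − 4 = 6 and c* = 10.
Then t − 1 = 1.5·6 = 9, so t* = 10.

c* = 10, t* = 10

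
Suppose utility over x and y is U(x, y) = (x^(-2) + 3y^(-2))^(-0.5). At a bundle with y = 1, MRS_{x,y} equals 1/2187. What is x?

x = 9

For CES with ρ = -2, MRS = (1/3)·(y/x)^3.
Setting (1/3)·(1/x)^3 = 1/2187 gives (1/x)^3 = 1/729, so 1/x = 1/9 and x = 9.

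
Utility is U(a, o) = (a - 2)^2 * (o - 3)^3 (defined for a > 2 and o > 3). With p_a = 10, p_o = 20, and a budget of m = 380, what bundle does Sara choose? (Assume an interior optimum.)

a* = 14, o* = 12

MU_a = 2·(a−2)·(o−3)^3, MU_o = 3·(a−2)^2·(o−3)^2.
MRS = (2/3)·(o−3)/(a−2).
Tangency: set MRS = p_a/p_o = 10/20 = 0.5.
So (2/3)·(o − 3)/(a − 2) = 0.5, i.e. (o − 3) = 0.75·(a − 2).
Rewrite the budget in excess-of-subsistence terms: 10·(a − 2) + 20·(o − 3) = 380 − 10·2 − 20·3 = 300.
Substituting, 25·(a − 2) = 300, so a − 2 = 12 and a* = 14.
Then o − 3 = 0.75·12 = 9, so o* = 12.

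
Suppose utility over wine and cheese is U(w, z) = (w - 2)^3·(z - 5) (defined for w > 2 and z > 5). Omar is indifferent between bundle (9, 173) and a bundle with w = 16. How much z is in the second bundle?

U(9, 173) = 57624.
Set U(16, z) = 57624 and solve.
With w = 16: (16 − 2)^3 = 2744, so (z − 5) = 57624/2744 = 21.
So z = 5 + 21 = 26.
Check: U(16, 26) = 57624.

z = 26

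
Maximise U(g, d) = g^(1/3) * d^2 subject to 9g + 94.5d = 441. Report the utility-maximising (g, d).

g* = 7, d* = 4

MU_g = 1/3·g^(-2/3)·d^2 and MU_d = 2·g^(1/3)·d.
MRS = MU_g/MU_d = (1/6)·d/g.
Tangency: set MRS = p_g/p_d = 9/94.5 = 2/21.
So (1/6)·d/g = 2/21, i.e. d = (4/7)·g.
Substitute into the budget 9·g + 94.5·d = 441: 63·g = 441, so g* = 7.
Then d* = (4/7)·7 = 4.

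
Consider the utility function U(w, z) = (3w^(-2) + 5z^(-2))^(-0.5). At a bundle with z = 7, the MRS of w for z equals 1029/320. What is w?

w = 4

For CES with ρ = -2, MRS = (3/5)·(z/w)^3.
Setting (3/5)·(7/w)^3 = 1029/320 gives (7/w)^3 = 343/64, so 7/w = 1.75 and w = 4.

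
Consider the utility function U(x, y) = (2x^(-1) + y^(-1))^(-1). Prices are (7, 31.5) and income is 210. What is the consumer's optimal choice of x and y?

x* = 12, y* = 4

For CES with ρ = -1, MRS = (2/1)·(y/x)^2.
Tangency: set MRS = p_x/p_y = 7/31.5 = 2/9.
So (y/x)^2 = 1/9; taking the square root, y/x = 1/3, i.e. y = (1/3)·x.
Substitute into the budget 7·x + 31.5·y = 210: 17.5·x = 210, so x* = 12 and y* = (1/3)·12 = 4.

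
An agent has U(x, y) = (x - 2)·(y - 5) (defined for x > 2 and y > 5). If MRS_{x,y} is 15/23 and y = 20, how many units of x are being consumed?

x = 25

MU_x = (y−5), MU_y = (x−2).
MRS = (y−5)/(x−2).
Substitute y = 20: MRS = 15/(x − 2). Setting this equal to 15/23 gives x − 2 = 15/(15/23) = 23, so x = 25.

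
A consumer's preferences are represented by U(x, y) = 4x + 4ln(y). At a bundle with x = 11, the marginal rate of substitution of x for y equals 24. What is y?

MU_x = 4, MU_y = 4/y.
MRS = 4 ÷ (4/y).
MRS depends only on y: y = 24 ⇒ y = 24.

y = 24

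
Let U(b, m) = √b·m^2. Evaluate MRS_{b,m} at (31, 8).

MRS = 2/31

MU_b = 0.5·b^(-0.5)·m^2 and MU_m = 2·√b·m.
MRS = MU_b/MU_m = (0.25)·m/b.
At (31, 8): MRS = 2/31.
So at (31, 8) the consumer would give up 2/31 units of m for one more unit of b.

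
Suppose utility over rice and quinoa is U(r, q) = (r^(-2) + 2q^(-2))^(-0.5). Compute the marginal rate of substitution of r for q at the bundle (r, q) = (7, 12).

MRS = 864/343

For CES with ρ = -2, MRS = (1/2)·(q/r)^3.
At (7, 12): MRS = 864/343.
That is, one extra unit of r is worth 864/343 units of q at the margin.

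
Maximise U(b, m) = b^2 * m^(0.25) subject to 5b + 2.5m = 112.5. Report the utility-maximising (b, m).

MU_b = 2·b·m^(0.25) and MU_m = 0.25·b^2·m^(-0.75).
MRS = MU_b/MU_m = (8)·m/b.
Tangency: set MRS = p_b/p_m = 5/2.5 = 2.
So (8)·m/b = 2, i.e. m = 0.25·b.
Substitute into the budget 5·b + 2.5·m = 112.5: 5.625·b = 112.5, so b* = 20.
Then m* = 0.25·20 = 5.

b* = 20, m* = 5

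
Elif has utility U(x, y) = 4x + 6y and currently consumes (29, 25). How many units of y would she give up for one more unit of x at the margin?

MRS = 2/3

MU_x = 4, MU_y = 6, so MRS = 4/6 = 2/3 at every bundle.
At (29, 25): MRS = 2/3.
That is, one extra unit of x is worth 2/3 units of y at the margin.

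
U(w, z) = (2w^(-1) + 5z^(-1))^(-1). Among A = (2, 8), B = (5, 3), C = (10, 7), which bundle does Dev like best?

Bundle C

Evaluate utility at each bundle:
U(A) = 0.615.
U(B) = 0.484.
U(C) = 1.094.
Highest utility is C, so C ≻ A ≻ B.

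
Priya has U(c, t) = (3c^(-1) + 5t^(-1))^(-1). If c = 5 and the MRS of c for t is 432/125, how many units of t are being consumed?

For CES with ρ = -1, MRS = (3/5)·(t/c)^2.
Setting (3/5)·(t/5)^2 = 432/125 gives (t/5)^2 = 144/25, so t/5 = 2.4 and t = 12.

t = 12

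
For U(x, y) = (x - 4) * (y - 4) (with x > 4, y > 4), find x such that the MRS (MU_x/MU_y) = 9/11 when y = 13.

MU_x = (y−4), MU_y = (x−4).
MRS = (y−4)/(x−4).
Substitute y = 13: MRS = 9/(x − 4). Setting this equal to 9/11 gives x − 4 = 9/(9/11) = 11, so x = 15.

x = 15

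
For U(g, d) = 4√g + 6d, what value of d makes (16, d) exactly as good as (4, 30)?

d = 86/3

U(4, 30) = 188.
Set U(16, d) = 188 and solve.
With g = 16: √16 = 4, so 6d = 188 − 4·4 = 172 and d = 86/3.
Check: U(16, 86/3) = 188.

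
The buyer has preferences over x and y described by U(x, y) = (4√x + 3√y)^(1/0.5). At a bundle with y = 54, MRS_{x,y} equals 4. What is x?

x = 6

For CES with ρ = 0.5, MRS = (4/3)·√(y/x).
Setting (4/3)·√(54/x) = 4 gives √(54/x) = 3, so 54/x = 9 and x = 6.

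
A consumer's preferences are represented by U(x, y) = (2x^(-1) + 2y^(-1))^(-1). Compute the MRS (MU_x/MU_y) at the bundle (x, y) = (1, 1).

For CES with ρ = -1, MRS = (y/x)^2.
At (1, 1): MRS = 1.
So at (1, 1) the consumer would give up 1 units of y for one more unit of x.

MRS = 1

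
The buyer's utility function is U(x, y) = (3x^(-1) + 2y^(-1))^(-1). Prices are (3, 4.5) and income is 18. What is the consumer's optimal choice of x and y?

x* = 3, y* = 2

For CES with ρ = -1, MRS = (3/2)·(y/x)^2.
Tangency: set MRS = p_x/p_y = 3/4.5 = 2/3.
So (y/x)^2 = 4/9; taking the square root, y/x = 2/3, i.e. y = (2/3)·x.
Substitute into the budget 3·x + 4.5·y = 18: 6·x = 18, so x* = 3 and y* = (2/3)·3 = 2.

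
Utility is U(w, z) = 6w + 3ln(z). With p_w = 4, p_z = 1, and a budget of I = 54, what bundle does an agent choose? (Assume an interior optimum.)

MU_w = 6, MU_z = 3/z.
MRS = 6 ÷ (3/z).
Tangency: set MRS = p_w/p_z = 4/1 = 4.
MRS depends only on z: 2·z = 4 ⇒ z* = 4/2 = 2.
From the budget, 4·w = 54 − 1·2 = 52, so w* = 13.

w* = 13, z* = 2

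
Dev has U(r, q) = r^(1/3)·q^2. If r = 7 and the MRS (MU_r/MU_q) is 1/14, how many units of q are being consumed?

MU_r = 1/3·r^(-2/3)·q^2 and MU_q = 2·r^(1/3)·q.
MRS = MU_r/MU_q = (1/6)·q/r.
Substitute r = 7: MRS = q/42. Setting q/42 = 1/14 gives q = (1/14)·42 = 3.

q = 3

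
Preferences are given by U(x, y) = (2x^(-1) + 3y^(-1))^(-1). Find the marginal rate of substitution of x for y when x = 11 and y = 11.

For CES with ρ = -1, MRS = (2/3)·(y/x)^2.
At (11, 11): MRS = 2/3.
That is, one extra unit of x is worth 2/3 units of y at the margin.

MRS = 2/3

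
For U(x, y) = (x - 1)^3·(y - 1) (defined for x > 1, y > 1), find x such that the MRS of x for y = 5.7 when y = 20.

MU_x = 3·(x−1)^2·(y−1), MU_y = (x−1)^3.
MRS = (3/1)·(y−1)/(x−1).
Substitute y = 20: MRS = 57/(x − 1). Setting this equal to 5.7 gives x − 1 = 57/5.7 = 10, so x = 11.

x = 11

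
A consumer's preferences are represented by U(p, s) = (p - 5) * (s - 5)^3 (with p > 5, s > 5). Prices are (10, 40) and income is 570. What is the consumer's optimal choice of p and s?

MU_p = (s−5)^3, MU_s = 3·(p−5)·(s−5)^2.
MRS = (1/3)·(s−5)/(p−5).
Tangency: set MRS = p_p/p_s = 10/40 = 0.25.
So (1/3)·(s − 5)/(p − 5) = 0.25, i.e. (s − 5) = 0.75·(p − 5).
Rewrite the budget in excess-of-subsistence terms: 10·(p − 5) + 40·(s − 5) = 570 − 10·5 − 40·5 = 320.
Substituting, 40·(p − 5) = 320, so p − 5 = 8 and p* = 13.
Then s − 5 = 0.75·8 = 6, so s* = 11.

p* = 13, s* = 11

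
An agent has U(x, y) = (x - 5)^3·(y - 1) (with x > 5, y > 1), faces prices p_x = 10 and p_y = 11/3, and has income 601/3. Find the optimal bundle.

x* = 16, y* = 11

MU_x = 3·(x−5)^2·(y−1), MU_y = (x−5)^3.
MRS = (3/1)·(y−1)/(x−5).
Tangency: set MRS = p_x/p_y = 10/(11/3) = 30/11.
So (3/1)·(y − 1)/(x − 5) = 30/11, i.e. (y − 1) = (10/11)·(x − 5).
Rewrite the budget in excess-of-subsistence terms: 10·(x − 5) + (11/3)·(y − 1) = 601/3 − 10·5 − (11/3)·1 = 440/3.
Substituting, (40/3)·(x − 5) = 440/3, so x − 5 = 11 and x* = 16.
Then y − 1 = (10/11)·11 = 10, so y* = 11.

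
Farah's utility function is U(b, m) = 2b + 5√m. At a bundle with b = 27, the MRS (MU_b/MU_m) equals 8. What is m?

MU_b = 2, MU_m = 5/(2√m).
MRS = 2 ÷ (5/(2√m)).
MRS depends only on m: 0.8·√m = 8 ⇒ √m = 8/0.8 = 10 ⇒ m = 100.

m = 100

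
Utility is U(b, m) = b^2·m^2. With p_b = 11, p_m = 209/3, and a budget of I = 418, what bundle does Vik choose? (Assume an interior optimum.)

MU_b = 2·b·m^2 and MU_m = 2·b^2·m.
MRS = MU_b/MU_m = m/b.
Tangency: set MRS = p_b/p_m = 11/(209/3) = 3/19.
So m/b = 3/19, i.e. m = (3/19)·b.
Substitute into the budget 11·b + (209/3)·m = 418: 22·b = 418, so b* = 19.
Then m* = (3/19)·19 = 3.

b* = 19, m* = 3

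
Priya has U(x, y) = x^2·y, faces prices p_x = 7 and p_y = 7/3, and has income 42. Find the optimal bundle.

MU_x = 2·x·y and MU_y = x^2.
MRS = MU_x/MU_y = (2/1)·y/x.
Tangency: set MRS = p_x/p_y = 7/(7/3) = 3.
So (2/1)·y/x = 3, i.e. y = 1.5·x.
Substitute into the budget 7·x + (7/3)·y = 42: 10.5·x = 42, so x* = 4.
Then y* = 1.5·4 = 6.

x* = 4, y* = 6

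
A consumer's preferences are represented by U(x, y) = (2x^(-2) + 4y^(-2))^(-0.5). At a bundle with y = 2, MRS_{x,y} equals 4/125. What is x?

x = 5

For CES with ρ = -2, MRS = (2/4)·(y/x)^3.
Setting (2/4)·(2/x)^3 = 4/125 gives (2/x)^3 = 8/125, so 2/x = 0.4 and x = 5.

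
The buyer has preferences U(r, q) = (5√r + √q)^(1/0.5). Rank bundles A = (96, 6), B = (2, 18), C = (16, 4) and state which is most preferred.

Bundle A

Evaluate utility at each bundle:
U(A) = 2646.000.
U(B) = 128.000.
U(C) = 484.000.
Highest utility is A, so A ≻ C ≻ B.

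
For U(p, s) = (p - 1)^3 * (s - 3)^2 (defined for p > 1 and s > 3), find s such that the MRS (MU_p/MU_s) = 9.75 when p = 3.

MU_p = 3·(p−1)^2·(s−3)^2, MU_s = 2·(p−1)^3·(s−3).
MRS = (3/2)·(s−3)/(p−1).
Substitute p = 3: MRS = (s − 3)/(4/3). Setting this equal to 9.75 gives s − 3 = 9.75·(4/3) = 13, so s = 16.

s = 16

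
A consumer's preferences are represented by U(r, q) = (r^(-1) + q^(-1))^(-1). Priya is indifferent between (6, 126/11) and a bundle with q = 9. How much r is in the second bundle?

U depends on (r, q) only through S = r^(-1) + q^(-1), so equal utility means equal S. At (6, 126/11): S = 16/63.
With q = 9: 9^(-1) = 1/9, so r^(-1) = 16/63 − 1/9 = 1/7.
Hence r = 1/(1/7) = 7.
Check: U(7, 9) = 3.9375.

r = 7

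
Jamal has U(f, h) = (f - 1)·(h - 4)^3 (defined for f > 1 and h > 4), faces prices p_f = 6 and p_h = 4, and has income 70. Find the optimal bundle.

MU_f = (h−4)^3, MU_h = 3·(f−1)·(h−4)^2.
MRS = (1/3)·(h−4)/(f−1).
Tangency: set MRS = p_f/p_h = 6/4 = 1.5.
So (1/3)·(h − 4)/(f − 1) = 1.5, i.e. (h − 4) = 4.5·(f − 1).
Rewrite the budget in excess-of-subsistence terms: 6·(f − 1) + 4·(h − 4) = 70 − 6·1 − 4·4 = 48.
Substituting, 24·(f − 1) = 48, so f − 1 = 2 and f* = 3.
Then h − 4 = 4.5·2 = 9, so h* = 13.

f* = 3, h* = 13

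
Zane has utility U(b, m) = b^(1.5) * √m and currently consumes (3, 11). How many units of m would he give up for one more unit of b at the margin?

MRS = 11

MU_b = 1.5·√b·√m and MU_m = 0.5·b^(1.5)·m^(-0.5).
MRS = MU_b/MU_m = (3)·m/b.
At (3, 11): MRS = 11.
That is, one extra unit of b is worth 11 units of m at the margin.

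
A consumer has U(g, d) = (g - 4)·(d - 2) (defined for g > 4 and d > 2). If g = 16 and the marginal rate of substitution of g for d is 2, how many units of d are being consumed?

MU_g = (d−2), MU_d = (g−4).
MRS = (d−2)/(g−4).
Substitute g = 16: MRS = (d − 2)/12. Setting this equal to 2 gives d − 2 = 2·12 = 24, so d = 26.

d = 26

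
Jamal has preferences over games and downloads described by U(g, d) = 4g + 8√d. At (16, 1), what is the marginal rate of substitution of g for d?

MU_g = 4, MU_d = 8/(2√d).
MRS = 4 ÷ (8/(2√d)).
At (16, 1): MRS = 1.
The indifference curve has slope −1 at this bundle.

MRS = 1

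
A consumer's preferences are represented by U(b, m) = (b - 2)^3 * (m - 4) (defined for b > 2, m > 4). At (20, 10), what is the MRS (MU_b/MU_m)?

MU_b = 3·(b−2)^2·(m−4), MU_m = (b−2)^3.
MRS = (3/1)·(m−4)/(b−2).
At (20, 10): MRS = 1.
So at (20, 10) the consumer would give up 1 units of m for one more unit of b.

MRS = 1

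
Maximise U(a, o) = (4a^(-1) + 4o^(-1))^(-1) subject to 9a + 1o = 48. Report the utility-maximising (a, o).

For CES with ρ = -1, MRS = (o/a)^2.
Tangency: set MRS = p_a/p_o = 9/1 = 9.
So (o/a)^2 = 9; taking the square root, o/a = 3, i.e. o = 3·a.
Substitute into the budget 9·a + 1·o = 48: 12·a = 48, so a* = 4 and o* = 3·4 = 12.

a* = 4, o* = 12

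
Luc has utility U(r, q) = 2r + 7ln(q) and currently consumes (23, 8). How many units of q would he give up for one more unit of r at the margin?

MRS = 16/7

MU_r = 2, MU_q = 7/q.
MRS = 2 ÷ (7/q).
At (23, 8): MRS = 16/7.
So at (23, 8) the consumer would give up 16/7 units of q for one more unit of r.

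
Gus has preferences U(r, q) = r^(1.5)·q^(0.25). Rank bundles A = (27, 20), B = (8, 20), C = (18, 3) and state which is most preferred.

Evaluate utility at each bundle:
U(A) = 296.690.
U(B) = 47.851.
U(C) = 100.505.
Highest utility is A, so A ≻ C ≻ B.

Bundle A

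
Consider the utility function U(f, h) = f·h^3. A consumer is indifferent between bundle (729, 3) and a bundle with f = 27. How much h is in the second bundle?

h = 9

U(729, 3) = 19683.
Set U(27, h) = 19683 and solve.
With f = 27: h^3 = 19683/27 = 729; taking the cube root, h = 9.
Check: U(27, 9) = 19683.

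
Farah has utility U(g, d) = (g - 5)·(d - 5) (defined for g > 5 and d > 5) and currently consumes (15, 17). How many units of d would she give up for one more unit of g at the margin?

MRS = 1.2

MU_g = (d−5), MU_d = (g−5).
MRS = (d−5)/(g−5).
At (15, 17): MRS = 1.2.
That is, one extra unit of g is worth 1.2 units of d at the margin.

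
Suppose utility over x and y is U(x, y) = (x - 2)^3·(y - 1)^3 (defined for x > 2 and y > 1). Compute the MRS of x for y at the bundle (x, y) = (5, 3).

MU_x = 3·(x−2)^2·(y−1)^3, MU_y = 3·(x−2)^3·(y−1)^2.
MRS = (y−1)/(x−2).
At (5, 3): MRS = 2/3.
So at (5, 3) the consumer would give up 2/3 units of y for one more unit of x.

MRS = 2/3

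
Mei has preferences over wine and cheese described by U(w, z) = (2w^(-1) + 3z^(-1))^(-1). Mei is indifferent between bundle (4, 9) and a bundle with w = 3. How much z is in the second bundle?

U depends on (w, z) only through S = 2w^(-1) + 3z^(-1), so equal utility means equal S. At (4, 9): S = 5/6.
With w = 3: 2·3^(-1) = 2/3, so 3z^(-1) = 5/6 − 2/3 = 1/6, i.e. z^(-1) = 1/18.
Hence z = 1/(1/18) = 18.
Check: U(3, 18) = 1.2.

z = 18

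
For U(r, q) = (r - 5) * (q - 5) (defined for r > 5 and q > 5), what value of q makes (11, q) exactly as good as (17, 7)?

U(17, 7) = 24.
Set U(11, q) = 24 and solve.
With r = 11: (11 − 5) = 6, so (q − 5) = 24/6 = 4.
So q = 5 + 4 = 9.
Check: U(11, 9) = 24.

q = 9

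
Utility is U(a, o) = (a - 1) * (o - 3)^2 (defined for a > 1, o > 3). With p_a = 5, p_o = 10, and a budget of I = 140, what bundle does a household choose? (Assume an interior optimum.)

MU_a = (o−3)^2, MU_o = 2·(a−1)·(o−3).
MRS = (1/2)·(o−3)/(a−1).
Tangency: set MRS = p_a/p_o = 5/10 = 0.5.
So (1/2)·(o − 3)/(a − 1) = 0.5, i.e. (o − 3) = (a − 1).
Rewrite the budget in excess-of-subsistence terms: 5·(a − 1) + 10·(o − 3) = 140 − 5·1 − 10·3 = 105.
Substituting, 15·(a − 1) = 105, so a − 1 = 7 and a* = 8.
Then o − 3 = 7, so o* = 10.

a* = 8, o* = 10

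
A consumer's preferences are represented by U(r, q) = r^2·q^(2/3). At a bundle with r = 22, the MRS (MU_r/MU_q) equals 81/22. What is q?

MU_r = 2·r·q^(2/3) and MU_q = 2/3·r^2·q^(-1/3).
MRS = MU_r/MU_q = (3)·q/r.
Substitute r = 22: MRS = q/(22/3). Setting q/(22/3) = 81/22 gives q = (81/22)·(22/3) = 27.

q = 27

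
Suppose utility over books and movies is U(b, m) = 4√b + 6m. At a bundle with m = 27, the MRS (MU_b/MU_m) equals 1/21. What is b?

MU_b = 4/(2√b), MU_m = 6.
MRS = 4/(2√b) ÷ 6.
MRS depends only on b: (1/3)/√b = 1/21 ⇒ √b = (1/3)/(1/21) = 7 ⇒ b = 49.

b = 49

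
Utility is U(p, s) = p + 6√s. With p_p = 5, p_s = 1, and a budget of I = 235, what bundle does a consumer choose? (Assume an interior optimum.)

p* = 2, s* = 225

MU_p = 1, MU_s = 6/(2√s).
MRS = 1 ÷ (6/(2√s)).
Tangency: set MRS = p_p/p_s = 5/1 = 5.
MRS depends only on s: (1/3)·√s = 5 ⇒ √s = 5/(1/3) = 15 ⇒ s* = 225.
From the budget, 5·p = 235 − 1·225 = 10, so p* = 2.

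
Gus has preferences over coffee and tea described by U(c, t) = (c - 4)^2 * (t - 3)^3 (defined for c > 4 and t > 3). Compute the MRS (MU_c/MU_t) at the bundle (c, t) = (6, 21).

MRS = 6

MU_c = 2·(c−4)·(t−3)^3, MU_t = 3·(c−4)^2·(t−3)^2.
MRS = (2/3)·(t−3)/(c−4).
At (6, 21): MRS = 6.
The indifference curve has slope −6 at this bundle.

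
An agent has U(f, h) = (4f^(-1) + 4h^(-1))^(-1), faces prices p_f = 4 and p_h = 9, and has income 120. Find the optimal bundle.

For CES with ρ = -1, MRS = (h/f)^2.
Tangency: set MRS = p_f/p_h = 4/9.
So (h/f)^2 = 4/9; taking the square root, h/f = 2/3, i.e. h = (2/3)·f.
Substitute into the budget 4·f + 9·h = 120: 10·f = 120, so f* = 12 and h* = (2/3)·12 = 8.

f* = 12, h* = 8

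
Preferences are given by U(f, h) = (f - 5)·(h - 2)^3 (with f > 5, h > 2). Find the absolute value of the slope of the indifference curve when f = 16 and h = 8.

MU_f = (h−2)^3, MU_h = 3·(f−5)·(h−2)^2.
MRS = (1/3)·(h−2)/(f−5).
At (16, 8): MRS = 2/11.
That is, one extra unit of f is worth 2/11 units of h at the margin.

MRS = 2/11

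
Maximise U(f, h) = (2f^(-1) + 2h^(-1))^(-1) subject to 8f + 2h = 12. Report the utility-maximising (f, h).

f* = 1, h* = 2

For CES with ρ = -1, MRS = (h/f)^2.
Tangency: set MRS = p_f/p_h = 8/2 = 4.
So (h/f)^2 = 4; taking the square root, h/f = 2, i.e. h = 2·f.
Substitute into the budget 8·f + 2·h = 12: 12·f = 12, so f* = 1 and h* = 2·1 = 2.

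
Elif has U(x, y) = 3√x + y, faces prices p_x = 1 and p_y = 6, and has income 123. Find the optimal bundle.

MU_x = 3/(2√x), MU_y = 1.
MRS = 3/(2√x) ÷ 1.
Tangency: set MRS = p_x/p_y = 1/6.
MRS depends only on x: 1.5/√x = 1/6 ⇒ √x = 1.5/(1/6) = 9 ⇒ x* = 81.
From the budget, 6·y = 123 − 1·81 = 42, so y* = 7.

x* = 81, y* = 7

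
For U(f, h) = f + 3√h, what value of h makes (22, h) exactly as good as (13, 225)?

U(13, 225) = 58.
Set U(22, h) = 58 and solve.
With f = 22: 3√h = 58 − 22 = 36, so √h = 12 and h = 144.
Check: U(22, 144) = 58.

h = 144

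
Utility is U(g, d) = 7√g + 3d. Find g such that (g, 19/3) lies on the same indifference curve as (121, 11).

g = 169

U(121, 11) = 110.
Set U(g, 19/3) = 110 and solve.
With d = 19/3: 7√g = 110 − 3·19/3 = 91, so √g = 13 and g = 169.
Check: U(169, 19/3) = 110.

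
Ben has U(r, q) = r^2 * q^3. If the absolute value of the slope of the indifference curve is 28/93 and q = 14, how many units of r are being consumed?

r = 31

MU_r = 2·r·q^3 and MU_q = 3·r^2·q^2.
MRS = MU_r/MU_q = (2/3)·q/r.
Substitute q = 14: MRS = (28/3)/r. Setting (28/3)/r = 28/93 gives r = (28/3)/(28/93) = 31.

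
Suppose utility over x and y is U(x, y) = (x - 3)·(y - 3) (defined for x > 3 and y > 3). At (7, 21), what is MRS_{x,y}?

MRS = 4.5

MU_x = (y−3), MU_y = (x−3).
MRS = (y−3)/(x−3).
At (7, 21): MRS = 4.5.
That is, one extra unit of x is worth 4.5 units of y at the margin.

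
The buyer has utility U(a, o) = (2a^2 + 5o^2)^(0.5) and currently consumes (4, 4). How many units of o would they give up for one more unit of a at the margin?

For CES with ρ = 2, MRS = (2/5)·(o/a)^(-1).
At (4, 4): MRS = 0.4.
So at (4, 4) the consumer would give up 0.4 units of o for one more unit of a.

MRS = 0.4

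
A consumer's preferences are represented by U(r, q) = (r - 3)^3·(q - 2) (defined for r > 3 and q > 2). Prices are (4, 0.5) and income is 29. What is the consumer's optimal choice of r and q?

r* = 6, q* = 10

MU_r = 3·(r−3)^2·(q−2), MU_q = (r−3)^3.
MRS = (3/1)·(q−2)/(r−3).
Tangency: set MRS = p_r/p_q = 4/0.5 = 8.
So (3/1)·(q − 2)/(r − 3) = 8, i.e. (q − 2) = (8/3)·(r − 3).
Rewrite the budget in excess-of-subsistence terms: 4·(r − 3) + 0.5·(q − 2) = 29 − 4·3 − 0.5·2 = 16.
Substituting, (16/3)·(r − 3) = 16, so r − 3 = 3 and r* = 6.
Then q − 2 = (8/3)·3 = 8, so q* = 10.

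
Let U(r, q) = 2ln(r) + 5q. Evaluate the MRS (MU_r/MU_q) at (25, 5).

MRS = 2/125

MU_r = 2/r, MU_q = 5.
MRS = 2/r ÷ 5.
At (25, 5): MRS = 2/125.
That is, one extra unit of r is worth 2/125 units of q at the margin.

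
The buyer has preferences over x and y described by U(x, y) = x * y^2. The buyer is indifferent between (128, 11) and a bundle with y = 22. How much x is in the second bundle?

x = 32

U(128, 11) = 15488.
Set U(x, 22) = 15488 and solve.
With y = 22: 22^2 = 484, so x = 15488/484 = 32.
Check: U(32, 22) = 15488.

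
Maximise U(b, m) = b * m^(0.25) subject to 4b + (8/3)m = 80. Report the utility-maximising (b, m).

b* = 16, m* = 6

MU_b = m^(0.25) and MU_m = 0.25·b·m^(-0.75).
MRS = MU_b/MU_m = (4)·m/b.
Tangency: set MRS = p_b/p_m = 4/(8/3) = 1.5.
So (4)·m/b = 1.5, i.e. m = 0.375·b.
Substitute into the budget 4·b + (8/3)·m = 80: 5·b = 80, so b* = 16.
Then m* = 0.375·16 = 6.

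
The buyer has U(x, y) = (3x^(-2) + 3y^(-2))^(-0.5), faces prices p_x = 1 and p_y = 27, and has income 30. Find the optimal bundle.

For CES with ρ = -2, MRS = (y/x)^3.
Tangency: set MRS = p_x/p_y = 1/27.
So (y/x)^3 = 1/27; taking the cube root, y/x = 1/3, i.e. y = (1/3)·x.
Substitute into the budget 1·x + 27·y = 30: 10·x = 30, so x* = 3 and y* = (1/3)·3 = 1.

x* = 3, y* = 1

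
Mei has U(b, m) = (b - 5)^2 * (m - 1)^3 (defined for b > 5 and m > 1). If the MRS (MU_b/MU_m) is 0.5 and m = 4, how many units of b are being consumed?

b = 9

MU_b = 2·(b−5)·(m−1)^3, MU_m = 3·(b−5)^2·(m−1)^2.
MRS = (2/3)·(m−1)/(b−5).
Substitute m = 4: MRS = 2/(b − 5). Setting this equal to 0.5 gives b − 5 = 2/0.5 = 4, so b = 9.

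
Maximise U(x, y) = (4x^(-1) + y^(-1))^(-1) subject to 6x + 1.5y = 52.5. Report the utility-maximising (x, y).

x* = 7, y* = 7

For CES with ρ = -1, MRS = (4/1)·(y/x)^2.
Tangency: set MRS = p_x/p_y = 6/1.5 = 4.
So (y/x)^2 = 1; taking the square root, y/x = 1, i.e. y = x.
Substitute into the budget 6·x + 1.5·y = 52.5: 7.5·x = 52.5, so x* = 7 and y* = 7.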